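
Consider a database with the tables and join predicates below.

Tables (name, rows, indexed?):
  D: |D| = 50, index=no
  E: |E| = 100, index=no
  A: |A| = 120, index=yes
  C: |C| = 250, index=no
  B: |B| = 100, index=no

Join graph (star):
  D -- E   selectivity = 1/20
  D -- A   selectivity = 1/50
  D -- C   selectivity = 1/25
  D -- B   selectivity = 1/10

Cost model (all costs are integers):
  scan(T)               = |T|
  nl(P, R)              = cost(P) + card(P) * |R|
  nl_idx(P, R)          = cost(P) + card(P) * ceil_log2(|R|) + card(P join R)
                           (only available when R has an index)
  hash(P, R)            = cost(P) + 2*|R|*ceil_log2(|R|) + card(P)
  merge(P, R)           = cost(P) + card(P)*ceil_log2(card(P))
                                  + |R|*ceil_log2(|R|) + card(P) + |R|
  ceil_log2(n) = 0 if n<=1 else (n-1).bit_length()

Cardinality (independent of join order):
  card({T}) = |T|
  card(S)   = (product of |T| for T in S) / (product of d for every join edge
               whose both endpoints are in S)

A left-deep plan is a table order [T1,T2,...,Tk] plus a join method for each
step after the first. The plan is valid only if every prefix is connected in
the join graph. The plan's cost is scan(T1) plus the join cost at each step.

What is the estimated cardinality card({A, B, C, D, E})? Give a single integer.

60000

Tables in S: A(120), B(100), C(250), D(50), E(100)
Edges inside S: D-E(d=20), D-A(d=50), D-C(d=25), D-B(d=10)
numerator = 120 * 100 * 250 * 50 * 100 = 15000000000
denominator = 20 * 50 * 25 * 10 = 250000
card(S) = 15000000000 / 250000 = 60000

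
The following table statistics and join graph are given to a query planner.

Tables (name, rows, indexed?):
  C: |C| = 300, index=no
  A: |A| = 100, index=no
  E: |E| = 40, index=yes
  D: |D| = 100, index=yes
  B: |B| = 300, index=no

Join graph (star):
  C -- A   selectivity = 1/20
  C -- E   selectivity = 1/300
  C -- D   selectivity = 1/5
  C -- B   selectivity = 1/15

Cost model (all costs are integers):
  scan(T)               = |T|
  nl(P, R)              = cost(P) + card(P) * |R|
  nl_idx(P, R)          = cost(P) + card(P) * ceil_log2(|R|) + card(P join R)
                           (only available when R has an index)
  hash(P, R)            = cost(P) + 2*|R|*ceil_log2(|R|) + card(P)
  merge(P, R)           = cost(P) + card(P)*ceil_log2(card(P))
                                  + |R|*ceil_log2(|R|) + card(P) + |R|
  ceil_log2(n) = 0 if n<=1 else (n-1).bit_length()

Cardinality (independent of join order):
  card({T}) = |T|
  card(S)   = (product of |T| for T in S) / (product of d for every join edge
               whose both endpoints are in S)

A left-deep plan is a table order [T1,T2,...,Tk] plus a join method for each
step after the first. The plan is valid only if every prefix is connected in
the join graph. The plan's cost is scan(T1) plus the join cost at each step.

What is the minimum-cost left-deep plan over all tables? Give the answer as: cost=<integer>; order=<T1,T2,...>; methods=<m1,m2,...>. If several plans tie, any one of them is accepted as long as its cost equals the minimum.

cost=11960; order=C,E,B,A,D; methods=hash,merge,hash,hash

Selinger DP (subsets sized 1..n):
  {C}: scan cost=300, card=300
  {A}: scan cost=100, card=100
  {E}: scan cost=40, card=40
  {D}: scan cost=100, card=100
  {B}: scan cost=300, card=300
  {AC}: card=1500; try (A,hash)→2000, (C,merge)→3900, (A,merge)→4100, (C,hash)→5600, (C,nl)→30100, (A,nl)→30300; best=2000 via (A,hash)
  {CE}: card=40; try (E,hash)→1080, (E,nl_idx)→2140, (C,merge)→3320, (E,merge)→3580, (C,hash)→5480, (C,nl)→12040 …(+1); best=1080 via (E,hash)
  {CD}: card=6000; try (D,hash)→2000, (C,merge)→3900, (D,merge)→4100, (C,hash)→5600, (D,nl_idx)→8400, (C,nl)→30100 …(+1); best=2000 via (D,hash)
  {BC}: card=6000; try (C,hash)→6000, (B,hash)→6000, (C,merge)→6300, (B,merge)→6300, (C,nl)→90300, (B,nl)→90300; best=6000 via (C,hash)
  {ACE}: card=200; try (A,merge)→2160, (A,hash)→2520, (E,hash)→3980, (A,nl)→5080, (E,nl_idx)→11200, (E,merge)→20280 …(+1); best=2160 via (A,merge)
  {ACD}: card=30000; try (D,hash)→4900, (A,hash)→9400, (D,merge)→20800, (D,nl_idx)→42500, (A,merge)→86800, (D,nl)→152000 …(+1); best=4900 via (D,hash)
  {ABC}: card=30000; try (B,hash)→8900, (A,hash)→13400, (B,merge)→23000, (A,merge)→90800, (B,nl)→452000, (A,nl)→606000; best=8900 via (B,hash)
  {CDE}: card=800; try (D,merge)→2160, (D,nl_idx)→2160, (D,hash)→2520, (D,nl)→5080, (E,hash)→8480, (E,nl_idx)→38800 …(+2); best=2160 via (D,merge)
  {BCE}: card=800; try (B,merge)→4360, (B,hash)→6520, (E,hash)→12480, (B,nl)→13080, (E,nl_idx)→42800, (E,merge)→90280 …(+1); best=4360 via (B,merge)
  {BCD}: card=120000; try (D,hash)→13400, (B,hash)→13400, (B,merge)→89000, (D,merge)→90800, (D,nl_idx)→168000, (D,nl)→606000 …(+1); best=13400 via (D,hash)
  {ACDE}: card=4000; try (D,hash)→3760, (A,hash)→4360, (D,merge)→4760, (D,nl_idx)→7560, (A,merge)→11760, (D,nl)→22160 …(+5); best=3760 via (D,hash)
  {ABCE}: card=4000; try (A,hash)→6560, (B,merge)→6960, (B,hash)→7760, (A,merge)→13960, (E,hash)→39380, (B,nl)→62160 …(+4); best=6560 via (A,hash)
  {ABCD}: card=600000; try (D,hash)→40300, (B,hash)→40300, (A,hash)→134800, (B,merge)→487900, (D,merge)→489700, (D,nl_idx)→818900 …(+4); best=40300 via (D,hash)
  {BCDE}: card=16000; try (D,hash)→6560, (B,hash)→8360, (D,merge)→13960, (B,merge)→13960, (D,nl_idx)→25960, (D,nl)→84360 …(+5); best=6560 via (D,hash)
  {ABCDE}: card=80000; try (D,hash)→11960, (B,hash)→13160, (A,hash)→23960, (B,merge)→58760, (D,merge)→59360, (D,nl_idx)→114560 …(+8); best=11960 via (D,hash)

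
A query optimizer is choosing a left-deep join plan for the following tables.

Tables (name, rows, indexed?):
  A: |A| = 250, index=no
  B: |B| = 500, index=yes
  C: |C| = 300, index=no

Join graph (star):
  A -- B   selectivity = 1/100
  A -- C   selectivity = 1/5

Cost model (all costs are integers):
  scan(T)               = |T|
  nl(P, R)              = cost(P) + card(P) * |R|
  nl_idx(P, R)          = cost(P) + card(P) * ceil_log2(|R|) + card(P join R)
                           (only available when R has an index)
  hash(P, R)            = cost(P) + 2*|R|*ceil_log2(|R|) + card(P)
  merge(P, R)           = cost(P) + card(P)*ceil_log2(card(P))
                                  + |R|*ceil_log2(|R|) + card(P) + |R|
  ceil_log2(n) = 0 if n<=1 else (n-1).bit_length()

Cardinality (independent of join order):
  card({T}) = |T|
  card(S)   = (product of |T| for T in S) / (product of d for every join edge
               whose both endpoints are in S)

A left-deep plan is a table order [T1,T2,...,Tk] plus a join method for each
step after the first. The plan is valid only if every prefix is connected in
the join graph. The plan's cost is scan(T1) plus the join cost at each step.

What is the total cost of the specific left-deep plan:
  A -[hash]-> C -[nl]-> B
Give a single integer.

step 1: scan A: cost=250, card=250
step 2: join C via hash
    card(P join C) = 250*300/(5) = 15000
    cost = 250 + 2*300*9 + 250 = 5900
step 3: join B via nl
    card(P join B) = 15000*500/(100) = 75000
    cost = 5900 + 15000*500 = 7505900

7505900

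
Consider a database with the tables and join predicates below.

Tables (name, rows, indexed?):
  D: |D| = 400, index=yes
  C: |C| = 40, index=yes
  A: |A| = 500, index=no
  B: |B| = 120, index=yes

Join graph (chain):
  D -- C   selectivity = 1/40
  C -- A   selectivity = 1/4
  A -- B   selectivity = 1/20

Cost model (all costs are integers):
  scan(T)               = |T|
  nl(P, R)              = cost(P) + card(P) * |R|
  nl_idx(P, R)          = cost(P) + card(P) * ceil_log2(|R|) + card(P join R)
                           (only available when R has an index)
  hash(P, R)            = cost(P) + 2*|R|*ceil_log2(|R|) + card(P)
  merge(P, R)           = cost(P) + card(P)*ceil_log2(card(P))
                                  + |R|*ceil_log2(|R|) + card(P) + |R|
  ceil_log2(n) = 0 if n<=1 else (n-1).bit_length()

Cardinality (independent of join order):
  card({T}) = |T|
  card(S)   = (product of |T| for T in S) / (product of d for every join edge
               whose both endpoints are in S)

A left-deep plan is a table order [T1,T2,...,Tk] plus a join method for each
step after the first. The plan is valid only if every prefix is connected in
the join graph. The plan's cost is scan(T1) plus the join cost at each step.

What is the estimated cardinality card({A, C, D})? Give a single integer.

Tables in S: A(500), C(40), D(400)
Edges inside S: D-C(d=40), C-A(d=4)
numerator = 500 * 40 * 400 = 8000000
denominator = 40 * 4 = 160
card(S) = 8000000 / 160 = 50000

50000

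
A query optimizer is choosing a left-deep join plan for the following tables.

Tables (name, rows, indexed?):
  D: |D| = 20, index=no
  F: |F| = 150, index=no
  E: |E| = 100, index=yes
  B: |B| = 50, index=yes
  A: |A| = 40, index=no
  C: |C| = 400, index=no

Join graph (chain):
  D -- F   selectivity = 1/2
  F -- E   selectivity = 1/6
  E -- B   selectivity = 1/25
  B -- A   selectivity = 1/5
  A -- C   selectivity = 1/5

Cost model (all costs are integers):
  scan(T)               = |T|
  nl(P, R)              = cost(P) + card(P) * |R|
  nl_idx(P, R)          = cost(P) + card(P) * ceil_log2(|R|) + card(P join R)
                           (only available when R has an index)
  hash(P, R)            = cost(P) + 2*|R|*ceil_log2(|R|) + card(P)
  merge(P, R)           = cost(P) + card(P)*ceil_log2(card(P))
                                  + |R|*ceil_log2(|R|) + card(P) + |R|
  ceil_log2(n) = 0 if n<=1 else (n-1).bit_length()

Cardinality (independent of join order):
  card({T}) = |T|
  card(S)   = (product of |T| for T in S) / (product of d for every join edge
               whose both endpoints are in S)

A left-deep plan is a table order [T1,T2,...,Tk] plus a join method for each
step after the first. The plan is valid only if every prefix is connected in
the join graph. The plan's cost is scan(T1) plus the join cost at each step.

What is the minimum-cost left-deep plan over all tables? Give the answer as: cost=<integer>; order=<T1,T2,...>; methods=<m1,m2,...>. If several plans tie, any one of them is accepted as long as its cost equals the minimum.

Selinger DP (subsets sized 1..n):
  {D}: scan cost=20, card=20
  {F}: scan cost=150, card=150
  {E}: scan cost=100, card=100
  {B}: scan cost=50, card=50
  {A}: scan cost=40, card=40
  {C}: scan cost=400, card=400
  {DF}: card=1500; try (D,hash)→500, (F,merge)→1490, (D,merge)→1620, (F,hash)→2440, (F,nl)→3020, (D,nl)→3150; best=500 via (D,hash)
  {EF}: card=2500; try (E,hash)→1700, (F,merge)→2250, (E,merge)→2300, (F,hash)→2600, (E,nl_idx)→3700, (F,nl)→15100 …(+1); best=1700 via (E,hash)
  {BE}: card=200; try (E,nl_idx)→600, (B,hash)→800, (B,nl_idx)→900, (E,merge)→1200, (B,merge)→1250, (E,hash)→1500 …(+2); best=600 via (E,nl_idx)
  {AB}: card=400; try (A,hash)→580, (B,merge)→670, (B,hash)→680, (B,nl_idx)→680, (A,merge)→680, (B,nl)→2040 …(+1); best=580 via (A,hash)
  {AC}: card=3200; try (A,hash)→1280, (C,merge)→4320, (A,merge)→4680, (C,hash)→7280, (C,nl)→16040, (A,nl)→16400; best=1280 via (A,hash)
  {DEF}: card=25000; try (E,hash)→3400, (D,hash)→4400, (E,merge)→19300, (D,merge)→34320, (E,nl_idx)→36000, (D,nl)→51700 …(+1); best=3400 via (E,hash)
  {BEF}: card=5000; try (F,hash)→3200, (F,merge)→3750, (B,hash)→4800, (B,nl_idx)→21700, (F,nl)→30600, (B,merge)→34550 …(+1); best=3200 via (F,hash)
  {ABE}: card=1600; try (A,hash)→1280, (E,hash)→2380, (A,merge)→2680, (E,nl_idx)→4980, (E,merge)→5380, (A,nl)→8600 …(+1); best=1280 via (A,hash)
  {ABC}: card=32000; try (B,hash)→5080, (C,hash)→8180, (C,merge)→8580, (B,merge)→43230, (B,nl_idx)→52480, (C,nl)→160580 …(+1); best=5080 via (B,hash)
  {BDEF}: card=50000; try (D,hash)→8400, (B,hash)→29000, (D,merge)→73320, (D,nl)→103200, (B,nl_idx)→203400, (B,merge)→403750 …(+1); best=8400 via (D,hash)
  {ABEF}: card=40000; try (F,hash)→5280, (A,hash)→8680, (F,merge)→21830, (A,merge)→73480, (A,nl)→203200, (F,nl)→241280; best=5280 via (F,hash)
  {ABCE}: card=128000; try (C,hash)→10080, (C,merge)→24480, (E,hash)→38480, (E,nl_idx)→357080, (E,merge)→517880, (C,nl)→641280 …(+1); best=10080 via (C,hash)
  {ABDEF}: card=400000; try (D,hash)→45480, (A,hash)→58880, (D,merge)→685400, (D,nl)→805280, (A,merge)→858680, (A,nl)→2008400; best=45480 via (D,hash)
  {ABCEF}: card=3200000; try (C,hash)→52480, (F,hash)→140480, (C,merge)→689280, (F,merge)→2315430, (C,nl)→16005280, (F,nl)→19210080; best=52480 via (C,hash)
  {ABCDEF}: card=32000000; try (C,hash)→452680, (D,hash)→3252680, (C,merge)→8049480, (D,nl)→64052480, (D,merge)→73652600, (C,nl)→160045480; best=452680 via (C,hash)

cost=452680; order=B,E,A,F,D,C; methods=nl_idx,hash,hash,hash,hash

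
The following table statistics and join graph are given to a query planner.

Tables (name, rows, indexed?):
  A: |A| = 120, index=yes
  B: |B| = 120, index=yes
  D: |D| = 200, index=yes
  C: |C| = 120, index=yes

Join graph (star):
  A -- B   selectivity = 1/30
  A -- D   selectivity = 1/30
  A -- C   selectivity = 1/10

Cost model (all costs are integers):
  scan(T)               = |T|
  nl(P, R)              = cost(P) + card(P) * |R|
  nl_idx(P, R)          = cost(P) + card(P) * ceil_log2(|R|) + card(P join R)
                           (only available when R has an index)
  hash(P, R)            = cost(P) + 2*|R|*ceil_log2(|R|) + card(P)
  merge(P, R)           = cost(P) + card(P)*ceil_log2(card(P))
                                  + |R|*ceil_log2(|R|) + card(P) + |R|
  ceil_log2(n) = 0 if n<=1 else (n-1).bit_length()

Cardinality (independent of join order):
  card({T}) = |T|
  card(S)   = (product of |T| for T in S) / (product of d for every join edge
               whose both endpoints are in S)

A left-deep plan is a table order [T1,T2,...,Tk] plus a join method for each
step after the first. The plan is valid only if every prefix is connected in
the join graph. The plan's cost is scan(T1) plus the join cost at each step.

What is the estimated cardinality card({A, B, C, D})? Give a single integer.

38400

Tables in S: A(120), B(120), C(120), D(200)
Edges inside S: A-B(d=30), A-D(d=30), A-C(d=10)
numerator = 120 * 120 * 120 * 200 = 345600000
denominator = 30 * 30 * 10 = 9000
card(S) = 345600000 / 9000 = 38400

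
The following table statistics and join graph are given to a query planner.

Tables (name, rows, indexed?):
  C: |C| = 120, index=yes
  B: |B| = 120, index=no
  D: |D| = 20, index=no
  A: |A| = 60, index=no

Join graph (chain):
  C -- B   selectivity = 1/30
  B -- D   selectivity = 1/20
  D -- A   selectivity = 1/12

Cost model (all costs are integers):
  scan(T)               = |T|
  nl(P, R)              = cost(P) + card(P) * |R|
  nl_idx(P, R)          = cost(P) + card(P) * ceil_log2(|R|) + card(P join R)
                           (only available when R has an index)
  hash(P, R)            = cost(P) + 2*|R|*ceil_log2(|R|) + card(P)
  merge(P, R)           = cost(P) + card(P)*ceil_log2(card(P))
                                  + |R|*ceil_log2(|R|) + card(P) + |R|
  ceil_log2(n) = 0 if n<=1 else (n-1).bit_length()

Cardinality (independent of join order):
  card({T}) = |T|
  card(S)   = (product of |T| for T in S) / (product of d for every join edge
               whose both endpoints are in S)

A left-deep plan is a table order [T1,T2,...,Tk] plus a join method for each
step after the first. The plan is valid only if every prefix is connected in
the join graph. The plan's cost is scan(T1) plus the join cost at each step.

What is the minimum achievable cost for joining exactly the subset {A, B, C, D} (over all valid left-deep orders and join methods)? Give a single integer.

2960

Selinger DP over subsets of {A,B,C,D}:
  {C}: scan cost=120, card=120
  {B}: scan cost=120, card=120
  {D}: scan cost=20, card=20
  {A}: scan cost=60, card=60
  {BC}: card=480; try (C,nl_idx)→1440, (C,hash)→1920, (B,hash)→1920, (C,merge)→2040, (B,merge)→2040, (C,nl)→14520 …(+1); best=1440 via (C,nl_idx)
  {BD}: card=120; try (D,hash)→440, (B,merge)→1100, (D,merge)→1200, (B,hash)→1720, (B,nl)→2420, (D,nl)→2520; best=440 via (D,hash)
  {AD}: card=100; try (D,hash)→320, (A,merge)→560, (D,merge)→600, (A,hash)→760, (A,nl)→1220, (D,nl)→1260; best=320 via (D,hash)
  {BCD}: card=480; try (C,nl_idx)→1760, (D,hash)→2120, (C,hash)→2240, (C,merge)→2360, (D,merge)→6360, (D,nl)→11040 …(+1); best=1760 via (C,nl_idx)
  {ABD}: card=600; try (A,hash)→1280, (A,merge)→1820, (B,merge)→2080, (B,hash)→2100, (A,nl)→7640, (B,nl)→12320; best=1280 via (A,hash)
  {ABCD}: card=2400; try (A,hash)→2960, (C,hash)→3560, (A,merge)→6980, (C,nl_idx)→7880, (C,merge)→8840, (A,nl)→30560 …(+1); best=2960 via (A,hash)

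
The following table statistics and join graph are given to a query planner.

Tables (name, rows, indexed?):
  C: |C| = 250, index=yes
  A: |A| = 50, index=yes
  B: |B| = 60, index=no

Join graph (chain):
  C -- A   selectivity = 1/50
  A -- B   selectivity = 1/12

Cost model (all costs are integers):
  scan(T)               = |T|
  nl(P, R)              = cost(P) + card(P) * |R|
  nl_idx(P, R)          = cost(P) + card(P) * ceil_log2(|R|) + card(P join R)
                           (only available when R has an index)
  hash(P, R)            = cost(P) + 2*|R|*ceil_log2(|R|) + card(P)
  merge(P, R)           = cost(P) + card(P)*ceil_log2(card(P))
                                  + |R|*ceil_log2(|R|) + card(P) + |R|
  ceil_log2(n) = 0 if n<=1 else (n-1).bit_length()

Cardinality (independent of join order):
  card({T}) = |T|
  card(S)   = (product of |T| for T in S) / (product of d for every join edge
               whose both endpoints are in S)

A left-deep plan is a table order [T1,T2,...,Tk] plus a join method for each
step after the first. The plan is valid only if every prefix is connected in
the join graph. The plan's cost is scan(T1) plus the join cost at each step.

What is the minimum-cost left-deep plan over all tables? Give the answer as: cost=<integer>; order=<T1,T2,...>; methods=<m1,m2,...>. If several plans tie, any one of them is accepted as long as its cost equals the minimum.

cost=1670; order=A,C,B; methods=nl_idx,hash

Selinger DP (subsets sized 1..n):
  {C}: scan cost=250, card=250
  {A}: scan cost=50, card=50
  {B}: scan cost=60, card=60
  {AC}: card=250; try (C,nl_idx)→700, (A,hash)→1100, (A,nl_idx)→2000, (C,merge)→2650, (A,merge)→2850, (C,hash)→4100 …(+2); best=700 via (C,nl_idx)
  {AB}: card=250; try (A,nl_idx)→670, (A,hash)→720, (B,hash)→820, (B,merge)→820, (A,merge)→830, (B,nl)→3050 …(+1); best=670 via (A,nl_idx)
  {ABC}: card=1250; try (B,hash)→1670, (B,merge)→3370, (C,nl_idx)→3920, (C,hash)→4920, (C,merge)→5170, (B,nl)→15700 …(+1); best=1670 via (B,hash)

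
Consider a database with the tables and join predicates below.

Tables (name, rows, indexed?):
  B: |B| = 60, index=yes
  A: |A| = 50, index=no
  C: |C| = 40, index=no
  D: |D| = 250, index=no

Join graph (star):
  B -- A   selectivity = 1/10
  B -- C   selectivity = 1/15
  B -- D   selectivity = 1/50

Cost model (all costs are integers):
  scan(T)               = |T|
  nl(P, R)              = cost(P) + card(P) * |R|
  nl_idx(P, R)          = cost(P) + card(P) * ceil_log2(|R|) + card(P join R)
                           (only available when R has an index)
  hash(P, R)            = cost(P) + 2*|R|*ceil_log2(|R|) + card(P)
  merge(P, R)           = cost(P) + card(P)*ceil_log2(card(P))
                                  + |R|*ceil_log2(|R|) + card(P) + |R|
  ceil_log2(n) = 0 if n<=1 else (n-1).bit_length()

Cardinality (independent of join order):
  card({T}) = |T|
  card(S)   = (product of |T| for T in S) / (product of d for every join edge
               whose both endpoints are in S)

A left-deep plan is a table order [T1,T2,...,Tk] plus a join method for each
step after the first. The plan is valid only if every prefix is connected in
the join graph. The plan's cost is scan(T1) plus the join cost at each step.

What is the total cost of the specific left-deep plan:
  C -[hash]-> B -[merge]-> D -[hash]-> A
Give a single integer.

5890

step 1: scan C: cost=40, card=40
step 2: join B via hash
    card(P join B) = 40*60/(15) = 160
    cost = 40 + 2*60*6 + 40 = 800
step 3: join D via merge
    card(P join D) = 160*250/(50) = 800
    cost = 800 + 160*8 + 250*8 + 160 + 250 = 4490
step 4: join A via hash
    card(P join A) = 800*50/(10) = 4000
    cost = 4490 + 2*50*6 + 800 = 5890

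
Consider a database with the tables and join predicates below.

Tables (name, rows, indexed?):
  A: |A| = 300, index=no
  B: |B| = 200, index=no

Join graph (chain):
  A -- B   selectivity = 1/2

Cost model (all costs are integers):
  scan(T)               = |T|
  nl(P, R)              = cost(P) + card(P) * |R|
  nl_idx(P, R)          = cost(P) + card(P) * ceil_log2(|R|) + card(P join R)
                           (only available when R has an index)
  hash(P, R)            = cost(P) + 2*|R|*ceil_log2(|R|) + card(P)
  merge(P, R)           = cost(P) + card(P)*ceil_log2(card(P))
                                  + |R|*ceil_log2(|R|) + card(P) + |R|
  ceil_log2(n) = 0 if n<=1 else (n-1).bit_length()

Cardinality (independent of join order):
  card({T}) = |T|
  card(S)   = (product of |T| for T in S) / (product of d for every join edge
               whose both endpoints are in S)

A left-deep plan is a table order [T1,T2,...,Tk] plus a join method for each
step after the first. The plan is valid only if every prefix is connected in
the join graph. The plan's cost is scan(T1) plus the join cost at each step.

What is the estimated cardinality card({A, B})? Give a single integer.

Tables in S: A(300), B(200)
Edges inside S: A-B(d=2)
numerator = 300 * 200 = 60000
denominator = 2 = 2
card(S) = 60000 / 2 = 30000

30000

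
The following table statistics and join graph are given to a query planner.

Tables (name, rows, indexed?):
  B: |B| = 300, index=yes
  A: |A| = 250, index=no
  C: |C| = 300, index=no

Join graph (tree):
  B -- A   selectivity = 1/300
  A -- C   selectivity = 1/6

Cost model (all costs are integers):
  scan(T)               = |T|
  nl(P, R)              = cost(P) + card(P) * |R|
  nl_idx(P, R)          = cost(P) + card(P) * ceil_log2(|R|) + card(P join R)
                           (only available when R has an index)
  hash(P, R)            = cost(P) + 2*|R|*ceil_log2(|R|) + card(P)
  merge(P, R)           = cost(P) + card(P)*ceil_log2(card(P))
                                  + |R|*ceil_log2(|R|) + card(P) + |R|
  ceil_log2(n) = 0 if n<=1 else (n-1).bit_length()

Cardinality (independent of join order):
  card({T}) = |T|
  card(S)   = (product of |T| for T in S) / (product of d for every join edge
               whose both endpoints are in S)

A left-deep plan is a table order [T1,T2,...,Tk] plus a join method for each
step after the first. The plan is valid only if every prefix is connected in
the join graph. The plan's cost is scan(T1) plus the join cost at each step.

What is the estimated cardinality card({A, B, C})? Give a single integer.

12500

Tables in S: A(250), B(300), C(300)
Edges inside S: B-A(d=300), A-C(d=6)
numerator = 250 * 300 * 300 = 22500000
denominator = 300 * 6 = 1800
card(S) = 22500000 / 1800 = 12500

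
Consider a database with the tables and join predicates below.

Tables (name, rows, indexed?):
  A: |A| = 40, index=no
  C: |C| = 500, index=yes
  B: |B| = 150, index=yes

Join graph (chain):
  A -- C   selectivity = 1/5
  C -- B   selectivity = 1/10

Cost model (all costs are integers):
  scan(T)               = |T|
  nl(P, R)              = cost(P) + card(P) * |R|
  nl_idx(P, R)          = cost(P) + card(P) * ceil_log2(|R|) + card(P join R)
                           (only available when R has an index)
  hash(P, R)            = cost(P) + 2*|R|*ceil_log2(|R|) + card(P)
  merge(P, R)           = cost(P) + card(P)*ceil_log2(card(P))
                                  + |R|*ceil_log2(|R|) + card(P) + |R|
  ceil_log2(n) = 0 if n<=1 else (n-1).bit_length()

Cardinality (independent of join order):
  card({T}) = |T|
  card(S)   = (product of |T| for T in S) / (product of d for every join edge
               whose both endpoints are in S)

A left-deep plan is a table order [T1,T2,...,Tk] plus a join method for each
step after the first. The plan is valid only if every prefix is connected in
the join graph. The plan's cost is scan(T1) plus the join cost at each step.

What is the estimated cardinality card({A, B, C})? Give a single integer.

Tables in S: A(40), B(150), C(500)
Edges inside S: A-C(d=5), C-B(d=10)
numerator = 40 * 150 * 500 = 3000000
denominator = 5 * 10 = 50
card(S) = 3000000 / 50 = 60000

60000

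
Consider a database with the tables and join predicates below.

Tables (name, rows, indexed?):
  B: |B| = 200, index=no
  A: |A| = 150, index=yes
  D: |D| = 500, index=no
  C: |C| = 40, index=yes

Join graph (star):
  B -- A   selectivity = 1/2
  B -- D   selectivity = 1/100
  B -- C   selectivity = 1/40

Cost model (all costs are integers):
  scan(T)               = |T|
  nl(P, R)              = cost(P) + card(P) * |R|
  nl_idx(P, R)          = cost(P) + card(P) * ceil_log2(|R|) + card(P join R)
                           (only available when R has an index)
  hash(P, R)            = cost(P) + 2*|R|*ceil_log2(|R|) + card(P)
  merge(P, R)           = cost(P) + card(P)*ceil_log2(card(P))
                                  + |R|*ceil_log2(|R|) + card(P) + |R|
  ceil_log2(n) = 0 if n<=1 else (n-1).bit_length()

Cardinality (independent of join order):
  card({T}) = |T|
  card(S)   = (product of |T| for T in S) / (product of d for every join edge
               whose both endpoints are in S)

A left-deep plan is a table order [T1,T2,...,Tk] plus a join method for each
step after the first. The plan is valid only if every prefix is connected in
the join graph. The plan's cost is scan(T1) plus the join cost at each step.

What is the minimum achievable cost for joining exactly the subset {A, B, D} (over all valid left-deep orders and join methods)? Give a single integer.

Selinger DP over subsets of {A,B,D}:
  {B}: scan cost=200, card=200
  {A}: scan cost=150, card=150
  {D}: scan cost=500, card=500
  {AB}: card=15000; try (A,hash)→2800, (B,merge)→3300, (A,merge)→3350, (B,hash)→3500, (A,nl_idx)→16800, (B,nl)→30150 …(+1); best=2800 via (A,hash)
  {BD}: card=1000; try (B,hash)→4200, (D,merge)→7000, (B,merge)→7300, (D,hash)→9400, (D,nl)→100200, (B,nl)→100500; best=4200 via (B,hash)
  {ABD}: card=75000; try (A,hash)→7600, (A,merge)→16550, (D,hash)→26800, (A,nl_idx)→87200, (A,nl)→154200, (D,merge)→232800 …(+1); best=7600 via (A,hash)

7600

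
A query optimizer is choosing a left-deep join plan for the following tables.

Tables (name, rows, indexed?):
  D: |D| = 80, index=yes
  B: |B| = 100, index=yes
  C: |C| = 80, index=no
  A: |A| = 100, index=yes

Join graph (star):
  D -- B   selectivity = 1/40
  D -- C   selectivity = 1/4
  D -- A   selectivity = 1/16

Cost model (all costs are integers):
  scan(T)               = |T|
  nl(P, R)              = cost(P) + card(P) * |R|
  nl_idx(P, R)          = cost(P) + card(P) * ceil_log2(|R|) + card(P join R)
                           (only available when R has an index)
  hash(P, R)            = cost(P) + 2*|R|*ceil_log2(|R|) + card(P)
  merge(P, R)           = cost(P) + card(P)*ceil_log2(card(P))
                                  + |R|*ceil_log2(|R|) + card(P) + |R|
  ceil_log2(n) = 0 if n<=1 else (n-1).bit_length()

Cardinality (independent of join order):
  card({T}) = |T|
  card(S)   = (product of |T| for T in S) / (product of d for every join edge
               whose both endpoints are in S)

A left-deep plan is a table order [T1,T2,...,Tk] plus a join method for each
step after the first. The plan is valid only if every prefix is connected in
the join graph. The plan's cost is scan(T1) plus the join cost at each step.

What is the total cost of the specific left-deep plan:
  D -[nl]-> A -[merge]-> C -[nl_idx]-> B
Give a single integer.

step 1: scan D: cost=80, card=80
step 2: join A via nl
    card(P join A) = 80*100/(16) = 500
    cost = 80 + 80*100 = 8080
step 3: join C via merge
    card(P join C) = 500*80/(4) = 10000
    cost = 8080 + 500*9 + 80*7 + 500 + 80 = 13720
step 4: join B via nl_idx
    card(P join B) = 10000*100/(40) = 25000
    cost = 13720 + 10000*7 + 25000 = 108720

108720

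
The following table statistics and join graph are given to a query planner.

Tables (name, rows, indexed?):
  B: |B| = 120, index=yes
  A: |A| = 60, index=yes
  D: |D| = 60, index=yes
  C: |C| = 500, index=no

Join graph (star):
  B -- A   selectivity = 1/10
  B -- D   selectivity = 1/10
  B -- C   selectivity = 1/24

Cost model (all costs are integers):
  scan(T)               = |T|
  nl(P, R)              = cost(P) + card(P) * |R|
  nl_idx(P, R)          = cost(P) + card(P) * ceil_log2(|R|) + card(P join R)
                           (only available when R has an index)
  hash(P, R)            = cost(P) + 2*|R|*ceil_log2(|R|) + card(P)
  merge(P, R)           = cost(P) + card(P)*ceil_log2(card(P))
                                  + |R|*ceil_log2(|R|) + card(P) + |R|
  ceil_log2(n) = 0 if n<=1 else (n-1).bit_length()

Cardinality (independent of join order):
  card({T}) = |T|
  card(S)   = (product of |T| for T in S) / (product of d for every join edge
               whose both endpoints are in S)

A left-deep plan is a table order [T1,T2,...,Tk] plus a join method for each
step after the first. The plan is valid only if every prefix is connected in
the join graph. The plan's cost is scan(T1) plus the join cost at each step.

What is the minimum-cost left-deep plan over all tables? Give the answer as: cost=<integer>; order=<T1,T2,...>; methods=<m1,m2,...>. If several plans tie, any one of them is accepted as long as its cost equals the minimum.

cost=15720; order=B,A,D,C; methods=hash,hash,hash

Selinger DP (subsets sized 1..n):
  {B}: scan cost=120, card=120
  {A}: scan cost=60, card=60
  {D}: scan cost=60, card=60
  {C}: scan cost=500, card=500
  {AB}: card=720; try (A,hash)→960, (B,nl_idx)→1200, (B,merge)→1440, (A,merge)→1500, (A,nl_idx)→1560, (B,hash)→1800 …(+2); best=960 via (A,hash)
  {BD}: card=720; try (D,hash)→960, (B,nl_idx)→1200, (B,merge)→1440, (D,merge)→1500, (D,nl_idx)→1560, (B,hash)→1800 …(+2); best=960 via (D,hash)
  {BC}: card=2500; try (B,hash)→2680, (C,merge)→6080, (B,merge)→6460, (B,nl_idx)→6500, (C,hash)→9240, (C,nl)→60120 …(+1); best=2680 via (B,hash)
  {ABD}: card=4320; try (D,hash)→2400, (A,hash)→2400, (D,merge)→9300, (A,merge)→9300, (D,nl_idx)→9600, (A,nl_idx)→9600 …(+2); best=2400 via (D,hash)
  {ABC}: card=15000; try (A,hash)→5900, (C,hash)→10680, (C,merge)→13880, (A,nl_idx)→32680, (A,merge)→35600, (A,nl)→152680 …(+1); best=5900 via (A,hash)
  {BCD}: card=15000; try (D,hash)→5900, (C,hash)→10680, (C,merge)→13880, (D,nl_idx)→32680, (D,merge)→35600, (D,nl)→152680 …(+1); best=5900 via (D,hash)
  {ABCD}: card=90000; try (C,hash)→15720, (D,hash)→21620, (A,hash)→21620, (C,merge)→67880, (D,nl_idx)→185900, (A,nl_idx)→185900 …(+5); best=15720 via (C,hash)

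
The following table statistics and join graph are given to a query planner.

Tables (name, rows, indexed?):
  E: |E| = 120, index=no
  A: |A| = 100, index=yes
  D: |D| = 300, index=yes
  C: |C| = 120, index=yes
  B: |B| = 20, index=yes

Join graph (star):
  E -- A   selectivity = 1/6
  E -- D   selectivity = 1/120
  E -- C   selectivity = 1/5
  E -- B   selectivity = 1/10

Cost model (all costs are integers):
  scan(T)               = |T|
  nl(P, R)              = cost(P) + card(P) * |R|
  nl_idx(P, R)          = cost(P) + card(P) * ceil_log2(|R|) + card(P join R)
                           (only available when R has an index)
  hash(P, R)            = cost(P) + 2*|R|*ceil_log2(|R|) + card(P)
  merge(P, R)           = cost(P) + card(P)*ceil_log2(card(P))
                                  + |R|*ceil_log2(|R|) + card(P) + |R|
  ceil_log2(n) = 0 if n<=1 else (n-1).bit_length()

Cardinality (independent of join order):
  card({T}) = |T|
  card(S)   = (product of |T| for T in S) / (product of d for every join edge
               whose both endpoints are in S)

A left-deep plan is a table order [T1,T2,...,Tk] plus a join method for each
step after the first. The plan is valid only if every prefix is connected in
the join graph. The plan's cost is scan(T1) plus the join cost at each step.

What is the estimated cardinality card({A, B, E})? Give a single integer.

4000

Tables in S: A(100), B(20), E(120)
Edges inside S: E-A(d=6), E-B(d=10)
numerator = 100 * 20 * 120 = 240000
denominator = 6 * 10 = 60
card(S) = 240000 / 60 = 4000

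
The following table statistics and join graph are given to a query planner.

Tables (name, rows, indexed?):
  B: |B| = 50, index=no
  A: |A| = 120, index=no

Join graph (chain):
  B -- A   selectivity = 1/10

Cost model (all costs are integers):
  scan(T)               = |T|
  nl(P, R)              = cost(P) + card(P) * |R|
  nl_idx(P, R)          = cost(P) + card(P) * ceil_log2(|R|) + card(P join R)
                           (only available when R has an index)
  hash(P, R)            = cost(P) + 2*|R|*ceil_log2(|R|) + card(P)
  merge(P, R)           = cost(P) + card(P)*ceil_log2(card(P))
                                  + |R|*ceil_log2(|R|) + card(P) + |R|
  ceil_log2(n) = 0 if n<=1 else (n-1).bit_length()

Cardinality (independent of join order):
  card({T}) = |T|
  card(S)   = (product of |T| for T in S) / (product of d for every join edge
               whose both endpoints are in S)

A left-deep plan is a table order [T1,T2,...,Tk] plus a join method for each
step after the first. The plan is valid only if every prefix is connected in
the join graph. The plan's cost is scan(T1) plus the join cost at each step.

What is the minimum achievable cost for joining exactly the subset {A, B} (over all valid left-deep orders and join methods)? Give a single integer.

Selinger DP over subsets of {A,B}:
  {B}: scan cost=50, card=50
  {A}: scan cost=120, card=120
  {AB}: card=600; try (B,hash)→840, (A,merge)→1360, (B,merge)→1430, (A,hash)→1780, (A,nl)→6050, (B,nl)→6120; best=840 via (B,hash)

840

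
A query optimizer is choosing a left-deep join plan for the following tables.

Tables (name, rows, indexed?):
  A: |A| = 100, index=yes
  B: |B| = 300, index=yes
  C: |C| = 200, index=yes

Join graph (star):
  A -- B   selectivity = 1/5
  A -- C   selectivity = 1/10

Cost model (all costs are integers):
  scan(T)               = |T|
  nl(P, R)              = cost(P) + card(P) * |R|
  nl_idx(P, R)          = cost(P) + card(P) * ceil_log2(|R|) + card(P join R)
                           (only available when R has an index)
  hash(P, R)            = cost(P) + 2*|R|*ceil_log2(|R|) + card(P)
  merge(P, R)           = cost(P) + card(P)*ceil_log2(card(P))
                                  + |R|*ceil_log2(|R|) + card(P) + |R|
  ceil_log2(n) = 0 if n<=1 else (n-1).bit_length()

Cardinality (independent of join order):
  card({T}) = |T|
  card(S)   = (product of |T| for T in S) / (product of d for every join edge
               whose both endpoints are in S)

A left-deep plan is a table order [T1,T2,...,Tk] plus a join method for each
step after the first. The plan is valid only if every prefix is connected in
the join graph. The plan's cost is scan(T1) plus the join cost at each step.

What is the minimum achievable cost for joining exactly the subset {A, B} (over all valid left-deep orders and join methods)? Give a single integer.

Selinger DP over subsets of {A,B}:
  {A}: scan cost=100, card=100
  {B}: scan cost=300, card=300
  {AB}: card=6000; try (A,hash)→2000, (B,merge)→3900, (A,merge)→4100, (B,hash)→5600, (B,nl_idx)→7000, (A,nl_idx)→8400 …(+2); best=2000 via (A,hash)

2000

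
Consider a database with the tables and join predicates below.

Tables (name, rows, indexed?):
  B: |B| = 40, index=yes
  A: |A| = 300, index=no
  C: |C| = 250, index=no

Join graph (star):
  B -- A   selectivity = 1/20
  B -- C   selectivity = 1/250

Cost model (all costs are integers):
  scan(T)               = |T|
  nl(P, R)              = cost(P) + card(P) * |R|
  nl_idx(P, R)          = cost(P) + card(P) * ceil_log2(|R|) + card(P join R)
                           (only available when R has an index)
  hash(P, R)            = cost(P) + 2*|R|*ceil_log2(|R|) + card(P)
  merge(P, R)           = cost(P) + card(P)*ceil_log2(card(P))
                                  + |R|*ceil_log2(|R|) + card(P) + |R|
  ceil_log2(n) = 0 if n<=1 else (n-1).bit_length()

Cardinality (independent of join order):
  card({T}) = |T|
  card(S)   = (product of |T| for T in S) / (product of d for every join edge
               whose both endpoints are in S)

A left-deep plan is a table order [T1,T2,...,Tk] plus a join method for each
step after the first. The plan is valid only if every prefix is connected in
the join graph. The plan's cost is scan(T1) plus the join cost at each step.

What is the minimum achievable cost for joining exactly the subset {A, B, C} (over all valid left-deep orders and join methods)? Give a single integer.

4260

Selinger DP over subsets of {A,B,C}:
  {B}: scan cost=40, card=40
  {A}: scan cost=300, card=300
  {C}: scan cost=250, card=250
  {AB}: card=600; try (B,hash)→1080, (B,nl_idx)→2700, (A,merge)→3320, (B,merge)→3580, (A,hash)→5480, (A,nl)→12040 …(+1); best=1080 via (B,hash)
  {BC}: card=40; try (B,hash)→980, (B,nl_idx)→1790, (C,merge)→2570, (B,merge)→2780, (C,hash)→4080, (C,nl)→10040 …(+1); best=980 via (B,hash)
  {ABC}: card=600; try (A,merge)→4260, (C,hash)→5680, (A,hash)→6420, (C,merge)→9930, (A,nl)→12980, (C,nl)→151080; best=4260 via (A,merge)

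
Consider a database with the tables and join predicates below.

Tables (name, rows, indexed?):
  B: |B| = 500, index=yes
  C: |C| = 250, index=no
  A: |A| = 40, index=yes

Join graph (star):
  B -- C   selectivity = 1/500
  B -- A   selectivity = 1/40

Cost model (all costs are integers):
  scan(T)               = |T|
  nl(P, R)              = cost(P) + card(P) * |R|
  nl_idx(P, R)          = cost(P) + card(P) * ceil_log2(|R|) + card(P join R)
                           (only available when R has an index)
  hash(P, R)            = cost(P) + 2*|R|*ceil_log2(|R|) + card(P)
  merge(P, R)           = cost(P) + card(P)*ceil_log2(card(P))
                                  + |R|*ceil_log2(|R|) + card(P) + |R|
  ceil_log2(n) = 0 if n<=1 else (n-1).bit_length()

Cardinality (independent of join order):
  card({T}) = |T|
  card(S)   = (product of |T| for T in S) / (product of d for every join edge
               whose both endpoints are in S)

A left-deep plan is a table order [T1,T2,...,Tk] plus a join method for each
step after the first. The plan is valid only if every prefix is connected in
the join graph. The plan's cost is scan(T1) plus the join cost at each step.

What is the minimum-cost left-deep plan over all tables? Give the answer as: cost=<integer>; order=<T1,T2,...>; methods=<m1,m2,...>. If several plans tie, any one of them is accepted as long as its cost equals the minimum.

cost=3480; order=C,B,A; methods=nl_idx,hash

Selinger DP (subsets sized 1..n):
  {B}: scan cost=500, card=500
  {C}: scan cost=250, card=250
  {A}: scan cost=40, card=40
  {BC}: card=250; try (B,nl_idx)→2750, (C,hash)→5000, (B,merge)→7500, (C,merge)→7750, (B,hash)→9500, (B,nl)→125250 …(+1); best=2750 via (B,nl_idx)
  {AB}: card=500; try (B,nl_idx)→900, (A,hash)→1480, (A,nl_idx)→4000, (B,merge)→5320, (A,merge)→5780, (B,hash)→9080 …(+2); best=900 via (B,nl_idx)
  {ABC}: card=250; try (A,hash)→3480, (A,nl_idx)→4500, (A,merge)→5280, (C,hash)→5400, (C,merge)→8150, (A,nl)→12750 …(+1); best=3480 via (A,hash)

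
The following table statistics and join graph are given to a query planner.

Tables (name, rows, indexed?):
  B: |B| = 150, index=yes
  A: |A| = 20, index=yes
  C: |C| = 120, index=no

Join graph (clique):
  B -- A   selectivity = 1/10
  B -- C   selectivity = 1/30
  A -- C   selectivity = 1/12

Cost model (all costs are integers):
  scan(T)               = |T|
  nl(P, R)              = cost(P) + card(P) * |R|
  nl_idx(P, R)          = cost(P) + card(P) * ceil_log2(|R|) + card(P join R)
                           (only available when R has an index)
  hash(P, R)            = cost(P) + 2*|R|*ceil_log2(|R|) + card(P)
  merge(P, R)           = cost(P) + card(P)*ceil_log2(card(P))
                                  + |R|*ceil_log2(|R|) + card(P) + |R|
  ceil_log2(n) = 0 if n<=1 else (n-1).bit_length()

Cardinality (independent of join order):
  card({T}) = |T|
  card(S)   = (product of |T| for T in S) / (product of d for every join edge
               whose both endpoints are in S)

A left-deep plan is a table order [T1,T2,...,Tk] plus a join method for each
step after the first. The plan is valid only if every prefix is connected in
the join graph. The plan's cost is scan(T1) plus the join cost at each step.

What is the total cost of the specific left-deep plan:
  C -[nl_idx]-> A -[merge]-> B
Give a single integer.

step 1: scan C: cost=120, card=120
step 2: join A via nl_idx
    card(P join A) = 120*20/(12) = 200
    cost = 120 + 120*5 + 200 = 920
step 3: join B via merge
    card(P join B) = 200*150/(10*30) = 100
    cost = 920 + 200*8 + 150*8 + 200 + 150 = 4070

4070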